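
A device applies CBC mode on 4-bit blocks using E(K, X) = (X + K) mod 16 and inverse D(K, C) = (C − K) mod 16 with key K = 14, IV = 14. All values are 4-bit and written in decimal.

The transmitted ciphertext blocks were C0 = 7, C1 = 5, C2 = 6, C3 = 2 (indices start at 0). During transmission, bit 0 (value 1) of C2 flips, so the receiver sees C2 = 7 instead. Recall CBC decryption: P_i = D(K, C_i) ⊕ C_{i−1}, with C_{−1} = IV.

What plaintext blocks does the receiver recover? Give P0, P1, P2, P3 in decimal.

P0 = 7, P1 = 0, P2 = 12, P3 = 3

Only C2 changed, to 7. In CBC, a change in C_i garbles P_i and flips the same bit in P_{i+1}. Decrypting the received ciphertext:
P0: D(K, 7) = 9; 9 ⊕ 14 = 7.
P1: D(K, 5) = 7; 7 ⊕ 7 = 0.
P2: D(K, 7) = 9; 9 ⊕ 5 = 12.
P3: D(K, 2) = 4; 4 ⊕ 7 = 3.
Blocks that differ from the original plaintext: P2, P3.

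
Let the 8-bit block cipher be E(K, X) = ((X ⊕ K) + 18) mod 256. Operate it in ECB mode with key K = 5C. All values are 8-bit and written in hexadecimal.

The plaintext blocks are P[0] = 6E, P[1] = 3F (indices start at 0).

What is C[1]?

C[1] = 7B

ECB encryption: C_i = E(K, P_i).
C[1]: E(K, 3F) = 7B.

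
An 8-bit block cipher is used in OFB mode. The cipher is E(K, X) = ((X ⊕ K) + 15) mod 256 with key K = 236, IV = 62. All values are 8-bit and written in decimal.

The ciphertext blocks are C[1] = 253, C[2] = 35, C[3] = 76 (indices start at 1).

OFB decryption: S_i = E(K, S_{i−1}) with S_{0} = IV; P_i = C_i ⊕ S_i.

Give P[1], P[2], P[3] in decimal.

P[1]: S = E(K, 62) = 225; 253 ⊕ 225 = 28.
P[2]: S = E(K, 225) = 28; 35 ⊕ 28 = 63.
P[3]: S = E(K, 28) = 255; 76 ⊕ 255 = 179.

P[1] = 28, P[2] = 63, P[3] = 179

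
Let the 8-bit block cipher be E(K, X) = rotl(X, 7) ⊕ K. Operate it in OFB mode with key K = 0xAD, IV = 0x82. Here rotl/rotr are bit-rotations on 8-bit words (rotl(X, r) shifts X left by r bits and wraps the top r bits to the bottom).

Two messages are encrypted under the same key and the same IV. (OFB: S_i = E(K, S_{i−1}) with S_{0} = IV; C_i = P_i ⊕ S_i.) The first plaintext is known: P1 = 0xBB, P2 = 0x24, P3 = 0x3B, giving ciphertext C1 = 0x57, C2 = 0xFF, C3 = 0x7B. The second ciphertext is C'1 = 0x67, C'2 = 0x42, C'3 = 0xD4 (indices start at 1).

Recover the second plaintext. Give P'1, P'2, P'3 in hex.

P'1 = 0x8B, P'2 = 0x99, P'3 = 0x94

In OFB with a reused IV, both messages share the same keystream S_i, so C_i ⊕ C'_i = P_i ⊕ P'_i and thus P'_i = P_i ⊕ C_i ⊕ C'_i.
P'1: 0xBB ⊕ 0x57 ⊕ 0x67 = 0x8B.
P'2: 0x24 ⊕ 0xFF ⊕ 0x42 = 0x99.
P'3: 0x3B ⊕ 0x7B ⊕ 0xD4 = 0x94.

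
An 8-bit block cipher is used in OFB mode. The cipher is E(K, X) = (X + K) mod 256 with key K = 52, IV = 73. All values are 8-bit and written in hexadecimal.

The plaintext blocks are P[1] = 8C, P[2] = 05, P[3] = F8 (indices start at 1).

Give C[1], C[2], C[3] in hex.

C[1] = 49, C[2] = 12, C[3] = 91

OFB encryption: S_i = E(K, S_{i−1}) with S_{0} = IV; C_i = P_i ⊕ S_i.
C[1]: S = E(K, 73) = C5; 8C ⊕ C5 = 49.
C[2]: S = E(K, C5) = 17; 05 ⊕ 17 = 12.
C[3]: S = E(K, 17) = 69; F8 ⊕ 69 = 91.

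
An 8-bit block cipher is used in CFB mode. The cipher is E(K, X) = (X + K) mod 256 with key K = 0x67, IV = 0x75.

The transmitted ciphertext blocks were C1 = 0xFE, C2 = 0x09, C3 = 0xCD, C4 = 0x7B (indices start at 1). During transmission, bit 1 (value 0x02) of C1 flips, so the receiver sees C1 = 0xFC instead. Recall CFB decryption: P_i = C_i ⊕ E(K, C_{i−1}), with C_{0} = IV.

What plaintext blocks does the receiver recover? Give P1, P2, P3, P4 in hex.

P1 = 0x20, P2 = 0x6A, P3 = 0xBD, P4 = 0x4F

Only C1 changed, to 0xFC. In CFB, a change in C_i flips the same bit in P_i and garbles P_{i+1}. Decrypting the received ciphertext:
P1: E(K, 0x75) = 0xDC; 0xFC ⊕ 0xDC = 0x20.
P2: E(K, 0xFC) = 0x63; 0x09 ⊕ 0x63 = 0x6A.
P3: E(K, 0x09) = 0x70; 0xCD ⊕ 0x70 = 0xBD.
P4: E(K, 0xCD) = 0x34; 0x7B ⊕ 0x34 = 0x4F.
Blocks that differ from the original plaintext: P1, P2.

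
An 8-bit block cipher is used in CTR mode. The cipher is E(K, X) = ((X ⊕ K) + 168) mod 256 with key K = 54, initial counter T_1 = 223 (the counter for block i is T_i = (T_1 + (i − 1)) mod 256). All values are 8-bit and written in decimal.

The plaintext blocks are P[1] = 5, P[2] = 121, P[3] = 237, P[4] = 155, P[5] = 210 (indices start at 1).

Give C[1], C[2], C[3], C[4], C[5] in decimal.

CTR encryption: S_i = E(K, T_i) where T_i is the counter for block i; C_i = P_i ⊕ S_i.
C[1]: T = 223, S = E(K, T) = 145; 5 ⊕ 145 = 148.
C[2]: T = 224, S = E(K, T) = 126; 121 ⊕ 126 = 7.
C[3]: T = 225, S = E(K, T) = 127; 237 ⊕ 127 = 146.
C[4]: T = 226, S = E(K, T) = 124; 155 ⊕ 124 = 231.
C[5]: T = 227, S = E(K, T) = 125; 210 ⊕ 125 = 175.

C[1] = 148, C[2] = 7, C[3] = 146, C[4] = 231, C[5] = 175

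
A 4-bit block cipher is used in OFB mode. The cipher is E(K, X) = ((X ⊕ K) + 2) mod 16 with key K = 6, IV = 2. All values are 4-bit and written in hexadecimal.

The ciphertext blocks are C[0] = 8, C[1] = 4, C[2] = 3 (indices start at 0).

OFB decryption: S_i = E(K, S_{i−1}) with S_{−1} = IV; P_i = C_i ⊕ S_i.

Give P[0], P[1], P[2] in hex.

P[0]: S = E(K, 2) = 6; 8 ⊕ 6 = E.
P[1]: S = E(K, 6) = 2; 4 ⊕ 2 = 6.
P[2]: S = E(K, 2) = 6; 3 ⊕ 6 = 5.

P[0] = E, P[1] = 6, P[2] = 5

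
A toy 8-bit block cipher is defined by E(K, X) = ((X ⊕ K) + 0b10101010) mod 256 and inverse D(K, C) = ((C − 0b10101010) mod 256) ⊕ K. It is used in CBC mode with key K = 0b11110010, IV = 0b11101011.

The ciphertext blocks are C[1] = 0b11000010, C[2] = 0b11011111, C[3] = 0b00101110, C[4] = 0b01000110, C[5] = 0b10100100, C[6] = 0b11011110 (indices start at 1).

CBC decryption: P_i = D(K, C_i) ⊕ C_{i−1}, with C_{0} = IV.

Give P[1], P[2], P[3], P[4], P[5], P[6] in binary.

P[1] = 0b00000001, P[2] = 0b00000101, P[3] = 0b10101001, P[4] = 0b01000000, P[5] = 0b01001110, P[6] = 0b01100010

P[1]: D(K, 0b11000010) = 0b11101010; 0b11101010 ⊕ 0b11101011 = 0b00000001.
P[2]: D(K, 0b11011111) = 0b11000111; 0b11000111 ⊕ 0b11000010 = 0b00000101.
P[3]: D(K, 0b00101110) = 0b01110110; 0b01110110 ⊕ 0b11011111 = 0b10101001.
P[4]: D(K, 0b01000110) = 0b01101110; 0b01101110 ⊕ 0b00101110 = 0b01000000.
P[5]: D(K, 0b10100100) = 0b00001000; 0b00001000 ⊕ 0b01000110 = 0b01001110.
P[6]: D(K, 0b11011110) = 0b11000110; 0b11000110 ⊕ 0b10100100 = 0b01100010.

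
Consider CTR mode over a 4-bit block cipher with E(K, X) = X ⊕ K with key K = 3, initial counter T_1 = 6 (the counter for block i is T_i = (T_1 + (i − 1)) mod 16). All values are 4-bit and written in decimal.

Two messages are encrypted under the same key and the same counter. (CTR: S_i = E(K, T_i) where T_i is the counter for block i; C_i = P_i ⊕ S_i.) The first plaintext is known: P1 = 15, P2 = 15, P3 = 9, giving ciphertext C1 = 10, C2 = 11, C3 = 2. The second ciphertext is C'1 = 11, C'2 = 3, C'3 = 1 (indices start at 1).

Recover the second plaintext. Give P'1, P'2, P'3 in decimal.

P'1 = 14, P'2 = 7, P'3 = 10

In CTR with a reused counter, both messages share the same keystream S_i, so C_i ⊕ C'_i = P_i ⊕ P'_i and thus P'_i = P_i ⊕ C_i ⊕ C'_i.
P'1: 15 ⊕ 10 ⊕ 11 = 14.
P'2: 15 ⊕ 11 ⊕ 3 = 7.
P'3: 9 ⊕ 2 ⊕ 1 = 10.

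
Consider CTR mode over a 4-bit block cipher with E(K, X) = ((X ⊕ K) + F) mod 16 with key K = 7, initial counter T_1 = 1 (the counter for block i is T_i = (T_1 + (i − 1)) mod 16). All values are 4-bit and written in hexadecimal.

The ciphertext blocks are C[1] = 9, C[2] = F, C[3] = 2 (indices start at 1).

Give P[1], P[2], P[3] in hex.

P[1] = C, P[2] = B, P[3] = 1

CTR decryption: S_i = E(K, T_i) where T_i is the counter for block i; P_i = C_i ⊕ S_i.
P[1]: T = 1, S = E(K, T) = 5; 9 ⊕ 5 = C.
P[2]: T = 2, S = E(K, T) = 4; F ⊕ 4 = B.
P[3]: T = 3, S = E(K, T) = 3; 2 ⊕ 3 = 1.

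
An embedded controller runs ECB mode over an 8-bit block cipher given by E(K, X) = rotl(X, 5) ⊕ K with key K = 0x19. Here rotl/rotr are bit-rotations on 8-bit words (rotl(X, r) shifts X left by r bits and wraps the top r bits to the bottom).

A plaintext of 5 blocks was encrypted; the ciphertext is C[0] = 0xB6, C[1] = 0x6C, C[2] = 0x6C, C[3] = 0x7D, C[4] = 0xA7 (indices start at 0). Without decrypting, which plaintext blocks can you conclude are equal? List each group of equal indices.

ECB encrypts each block independently with the same key, so equal ciphertext blocks imply equal plaintext blocks.
C[1] = C[2] = 0x6C, so P[1] = P[2].

P[1] = P[2]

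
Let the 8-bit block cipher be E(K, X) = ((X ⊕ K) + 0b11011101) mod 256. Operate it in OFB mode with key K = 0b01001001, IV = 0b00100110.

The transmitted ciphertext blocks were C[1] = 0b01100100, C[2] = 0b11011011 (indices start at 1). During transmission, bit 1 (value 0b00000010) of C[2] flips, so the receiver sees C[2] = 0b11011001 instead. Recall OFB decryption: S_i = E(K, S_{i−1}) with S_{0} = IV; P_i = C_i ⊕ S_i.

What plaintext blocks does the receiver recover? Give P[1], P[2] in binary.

Only C[2] changed, to 0b11011001. In OFB, a change in C_i flips the same bit in P_i only; the keystream is unaffected. Decrypting the received ciphertext:
P[1]: S = E(K, 0b00100110) = 0b01001100; 0b01100100 ⊕ 0b01001100 = 0b00101000.
P[2]: S = E(K, 0b01001100) = 0b11100010; 0b11011001 ⊕ 0b11100010 = 0b00111011.
Blocks that differ from the original plaintext: P[2].

P[1] = 0b00101000, P[2] = 0b00111011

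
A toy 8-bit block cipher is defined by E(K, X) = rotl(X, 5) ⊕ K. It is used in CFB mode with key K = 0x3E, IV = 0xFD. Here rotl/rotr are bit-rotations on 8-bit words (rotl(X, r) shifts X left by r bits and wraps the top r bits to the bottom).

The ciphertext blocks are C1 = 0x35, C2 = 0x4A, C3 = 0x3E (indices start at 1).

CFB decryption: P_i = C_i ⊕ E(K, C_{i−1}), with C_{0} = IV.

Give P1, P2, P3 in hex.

P1 = 0xB4, P2 = 0xD2, P3 = 0x49

P1: E(K, 0xFD) = 0x81; 0x35 ⊕ 0x81 = 0xB4.
P2: E(K, 0x35) = 0x98; 0x4A ⊕ 0x98 = 0xD2.
P3: E(K, 0x4A) = 0x77; 0x3E ⊕ 0x77 = 0x49.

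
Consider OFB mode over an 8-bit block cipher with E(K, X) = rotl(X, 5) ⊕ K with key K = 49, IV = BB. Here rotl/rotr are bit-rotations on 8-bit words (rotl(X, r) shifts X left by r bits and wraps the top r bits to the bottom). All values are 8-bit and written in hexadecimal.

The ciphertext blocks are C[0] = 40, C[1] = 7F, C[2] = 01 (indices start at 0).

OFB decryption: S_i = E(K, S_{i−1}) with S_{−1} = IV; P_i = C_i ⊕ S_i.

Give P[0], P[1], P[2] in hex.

P[0] = 7E, P[1] = F1, P[2] = 99

P[0]: S = E(K, BB) = 3E; 40 ⊕ 3E = 7E.
P[1]: S = E(K, 3E) = 8E; 7F ⊕ 8E = F1.
P[2]: S = E(K, 8E) = 98; 01 ⊕ 98 = 99.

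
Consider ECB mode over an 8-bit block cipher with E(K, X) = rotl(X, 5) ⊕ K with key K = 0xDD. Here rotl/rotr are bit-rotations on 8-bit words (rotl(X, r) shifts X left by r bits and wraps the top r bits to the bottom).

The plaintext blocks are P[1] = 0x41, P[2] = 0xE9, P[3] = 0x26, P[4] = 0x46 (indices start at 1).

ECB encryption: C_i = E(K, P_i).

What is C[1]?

C[1]: E(K, 0x41) = 0xF5.

C[1] = 0xF5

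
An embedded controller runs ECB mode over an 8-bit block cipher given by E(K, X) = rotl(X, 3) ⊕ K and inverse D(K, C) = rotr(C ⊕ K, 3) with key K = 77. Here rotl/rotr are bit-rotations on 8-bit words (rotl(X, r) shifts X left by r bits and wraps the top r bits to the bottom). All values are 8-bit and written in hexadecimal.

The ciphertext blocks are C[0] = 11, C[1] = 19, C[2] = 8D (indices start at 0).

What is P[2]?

ECB decryption: P_i = D(K, C_i).
P[2]: D(K, 8D) = 5F.

P[2] = 5F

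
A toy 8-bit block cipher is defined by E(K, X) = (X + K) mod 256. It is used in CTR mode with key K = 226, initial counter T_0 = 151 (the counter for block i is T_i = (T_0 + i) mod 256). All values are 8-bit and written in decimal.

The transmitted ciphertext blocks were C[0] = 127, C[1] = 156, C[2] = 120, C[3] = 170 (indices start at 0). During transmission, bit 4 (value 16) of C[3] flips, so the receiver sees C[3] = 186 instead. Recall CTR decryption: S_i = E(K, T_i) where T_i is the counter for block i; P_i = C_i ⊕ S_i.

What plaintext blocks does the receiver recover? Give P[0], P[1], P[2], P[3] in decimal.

P[0] = 6, P[1] = 230, P[2] = 3, P[3] = 198

Only C[3] changed, to 186. In CTR, a change in C_i flips the same bit in P_i only; the keystream is unaffected. Decrypting the received ciphertext:
P[0]: T = 151, S = E(K, T) = 121; 127 ⊕ 121 = 6.
P[1]: T = 152, S = E(K, T) = 122; 156 ⊕ 122 = 230.
P[2]: T = 153, S = E(K, T) = 123; 120 ⊕ 123 = 3.
P[3]: T = 154, S = E(K, T) = 124; 186 ⊕ 124 = 198.
Blocks that differ from the original plaintext: P[3].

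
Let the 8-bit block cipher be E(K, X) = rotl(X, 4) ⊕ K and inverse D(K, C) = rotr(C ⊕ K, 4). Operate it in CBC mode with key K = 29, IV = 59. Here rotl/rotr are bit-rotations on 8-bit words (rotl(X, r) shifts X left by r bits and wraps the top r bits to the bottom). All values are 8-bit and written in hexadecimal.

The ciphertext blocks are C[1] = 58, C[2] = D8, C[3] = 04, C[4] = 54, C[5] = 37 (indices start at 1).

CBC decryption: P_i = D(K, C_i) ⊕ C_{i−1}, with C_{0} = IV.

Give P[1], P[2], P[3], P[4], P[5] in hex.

P[1]: D(K, 58) = 17; 17 ⊕ 59 = 4E.
P[2]: D(K, D8) = 1F; 1F ⊕ 58 = 47.
P[3]: D(K, 04) = D2; D2 ⊕ D8 = 0A.
P[4]: D(K, 54) = D7; D7 ⊕ 04 = D3.
P[5]: D(K, 37) = E1; E1 ⊕ 54 = B5.

P[1] = 4E, P[2] = 47, P[3] = 0A, P[4] = D3, P[5] = B5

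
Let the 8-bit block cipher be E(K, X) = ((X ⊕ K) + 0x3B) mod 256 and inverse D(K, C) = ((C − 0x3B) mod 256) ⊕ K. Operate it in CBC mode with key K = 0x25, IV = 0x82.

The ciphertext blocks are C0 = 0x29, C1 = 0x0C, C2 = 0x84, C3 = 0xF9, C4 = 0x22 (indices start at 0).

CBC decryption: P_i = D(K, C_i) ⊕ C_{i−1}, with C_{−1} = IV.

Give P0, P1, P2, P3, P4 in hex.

P0 = 0x49, P1 = 0xDD, P2 = 0x60, P3 = 0x1F, P4 = 0x3B

P0: D(K, 0x29) = 0xCB; 0xCB ⊕ 0x82 = 0x49.
P1: D(K, 0x0C) = 0xF4; 0xF4 ⊕ 0x29 = 0xDD.
P2: D(K, 0x84) = 0x6C; 0x6C ⊕ 0x0C = 0x60.
P3: D(K, 0xF9) = 0x9B; 0x9B ⊕ 0x84 = 0x1F.
P4: D(K, 0x22) = 0xC2; 0xC2 ⊕ 0xF9 = 0x3B.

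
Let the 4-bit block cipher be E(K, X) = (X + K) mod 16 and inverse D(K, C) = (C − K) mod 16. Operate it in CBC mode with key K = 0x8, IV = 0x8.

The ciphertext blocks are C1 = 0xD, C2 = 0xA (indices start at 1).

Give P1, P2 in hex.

P1 = 0xD, P2 = 0xF

CBC decryption: P_i = D(K, C_i) ⊕ C_{i−1}, with C_{0} = IV.
P1: D(K, 0xD) = 0x5; 0x5 ⊕ 0x8 = 0xD.
P2: D(K, 0xA) = 0x2; 0x2 ⊕ 0xD = 0xF.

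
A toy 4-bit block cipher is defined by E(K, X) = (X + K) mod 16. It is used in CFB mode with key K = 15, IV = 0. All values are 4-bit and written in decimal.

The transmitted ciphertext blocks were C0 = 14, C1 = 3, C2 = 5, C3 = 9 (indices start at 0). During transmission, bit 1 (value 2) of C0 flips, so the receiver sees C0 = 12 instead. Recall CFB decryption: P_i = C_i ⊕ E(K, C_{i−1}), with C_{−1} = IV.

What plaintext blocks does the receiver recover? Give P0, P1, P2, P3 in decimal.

Only C0 changed, to 12. In CFB, a change in C_i flips the same bit in P_i and garbles P_{i+1}. Decrypting the received ciphertext:
P0: E(K, 0) = 15; 12 ⊕ 15 = 3.
P1: E(K, 12) = 11; 3 ⊕ 11 = 8.
P2: E(K, 3) = 2; 5 ⊕ 2 = 7.
P3: E(K, 5) = 4; 9 ⊕ 4 = 13.
Blocks that differ from the original plaintext: P0, P1.

P0 = 3, P1 = 8, P2 = 7, P3 = 13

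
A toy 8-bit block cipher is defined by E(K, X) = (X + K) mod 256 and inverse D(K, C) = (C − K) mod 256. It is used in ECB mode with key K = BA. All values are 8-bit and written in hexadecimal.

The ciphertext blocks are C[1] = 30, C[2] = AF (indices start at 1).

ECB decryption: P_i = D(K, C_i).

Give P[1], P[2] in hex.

P[1] = 76, P[2] = F5

P[1]: D(K, 30) = 76.
P[2]: D(K, AF) = F5.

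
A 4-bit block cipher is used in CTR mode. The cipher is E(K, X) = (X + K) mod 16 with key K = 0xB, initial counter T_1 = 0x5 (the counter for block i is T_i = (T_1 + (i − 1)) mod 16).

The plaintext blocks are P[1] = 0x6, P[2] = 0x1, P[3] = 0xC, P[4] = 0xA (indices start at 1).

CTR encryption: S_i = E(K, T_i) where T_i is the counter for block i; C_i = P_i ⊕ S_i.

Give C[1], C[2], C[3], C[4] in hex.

C[1]: T = 0x5, S = E(K, T) = 0x0; 0x6 ⊕ 0x0 = 0x6.
C[2]: T = 0x6, S = E(K, T) = 0x1; 0x1 ⊕ 0x1 = 0x0.
C[3]: T = 0x7, S = E(K, T) = 0x2; 0xC ⊕ 0x2 = 0xE.
C[4]: T = 0x8, S = E(K, T) = 0x3; 0xA ⊕ 0x3 = 0x9.

C[1] = 0x6, C[2] = 0x0, C[3] = 0xE, C[4] = 0x9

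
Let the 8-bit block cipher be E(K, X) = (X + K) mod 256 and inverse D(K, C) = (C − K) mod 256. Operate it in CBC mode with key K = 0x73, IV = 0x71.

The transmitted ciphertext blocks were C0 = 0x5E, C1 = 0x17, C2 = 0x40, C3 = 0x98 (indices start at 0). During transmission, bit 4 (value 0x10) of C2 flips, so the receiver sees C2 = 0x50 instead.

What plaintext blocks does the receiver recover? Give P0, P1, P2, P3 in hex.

CBC decryption: P_i = D(K, C_i) ⊕ C_{i−1}, with C_{−1} = IV.
Only C2 changed, to 0x50. In CBC, a change in C_i garbles P_i and flips the same bit in P_{i+1}. Decrypting the received ciphertext:
P0: D(K, 0x5E) = 0xEB; 0xEB ⊕ 0x71 = 0x9A.
P1: D(K, 0x17) = 0xA4; 0xA4 ⊕ 0x5E = 0xFA.
P2: D(K, 0x50) = 0xDD; 0xDD ⊕ 0x17 = 0xCA.
P3: D(K, 0x98) = 0x25; 0x25 ⊕ 0x50 = 0x75.
Blocks that differ from the original plaintext: P2, P3.

P0 = 0x9A, P1 = 0xFA, P2 = 0xCA, P3 = 0x75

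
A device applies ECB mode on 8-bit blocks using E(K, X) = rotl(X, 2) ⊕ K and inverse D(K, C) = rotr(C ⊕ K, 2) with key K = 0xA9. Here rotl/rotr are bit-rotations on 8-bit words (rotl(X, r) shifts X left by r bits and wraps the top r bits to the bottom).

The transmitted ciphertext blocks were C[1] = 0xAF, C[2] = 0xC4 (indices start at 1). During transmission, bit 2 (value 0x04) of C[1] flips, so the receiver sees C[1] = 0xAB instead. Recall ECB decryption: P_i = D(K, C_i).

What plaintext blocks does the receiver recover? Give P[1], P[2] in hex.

P[1] = 0x80, P[2] = 0x5B

Only C[1] changed, to 0xAB. In ECB, a change in C_i affects only P_i. Decrypting the received ciphertext:
P[1]: D(K, 0xAB) = 0x80.
P[2]: D(K, 0xC4) = 0x5B.
Blocks that differ from the original plaintext: P[1].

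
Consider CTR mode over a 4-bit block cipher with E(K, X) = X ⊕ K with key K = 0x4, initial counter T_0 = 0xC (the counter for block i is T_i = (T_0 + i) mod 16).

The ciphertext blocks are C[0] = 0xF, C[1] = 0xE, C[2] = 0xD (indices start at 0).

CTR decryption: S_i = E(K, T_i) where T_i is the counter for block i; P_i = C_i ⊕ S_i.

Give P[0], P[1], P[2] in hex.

P[0]: T = 0xC, S = E(K, T) = 0x8; 0xF ⊕ 0x8 = 0x7.
P[1]: T = 0xD, S = E(K, T) = 0x9; 0xE ⊕ 0x9 = 0x7.
P[2]: T = 0xE, S = E(K, T) = 0xA; 0xD ⊕ 0xA = 0x7.

P[0] = 0x7, P[1] = 0x7, P[2] = 0x7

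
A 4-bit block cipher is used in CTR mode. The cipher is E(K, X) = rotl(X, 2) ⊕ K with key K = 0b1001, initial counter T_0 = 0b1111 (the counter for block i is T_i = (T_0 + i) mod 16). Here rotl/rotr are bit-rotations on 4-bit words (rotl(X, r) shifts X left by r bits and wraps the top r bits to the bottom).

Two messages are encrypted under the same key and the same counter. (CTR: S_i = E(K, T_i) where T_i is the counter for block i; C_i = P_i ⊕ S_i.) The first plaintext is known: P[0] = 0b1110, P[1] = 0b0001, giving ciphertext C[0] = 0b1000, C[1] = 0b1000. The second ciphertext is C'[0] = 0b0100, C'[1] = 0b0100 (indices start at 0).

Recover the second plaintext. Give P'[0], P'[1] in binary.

P'[0] = 0b0010, P'[1] = 0b1101

In CTR with a reused counter, both messages share the same keystream S_i, so C_i ⊕ C'_i = P_i ⊕ P'_i and thus P'_i = P_i ⊕ C_i ⊕ C'_i.
P'[0]: 0b1110 ⊕ 0b1000 ⊕ 0b0100 = 0b0010.
P'[1]: 0b0001 ⊕ 0b1000 ⊕ 0b0100 = 0b1101.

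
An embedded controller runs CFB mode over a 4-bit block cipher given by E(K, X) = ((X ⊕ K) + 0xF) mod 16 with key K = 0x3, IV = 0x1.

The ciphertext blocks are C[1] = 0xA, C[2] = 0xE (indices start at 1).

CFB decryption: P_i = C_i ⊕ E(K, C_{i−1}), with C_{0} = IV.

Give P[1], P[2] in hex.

P[1] = 0xB, P[2] = 0x6

P[1]: E(K, 0x1) = 0x1; 0xA ⊕ 0x1 = 0xB.
P[2]: E(K, 0xA) = 0x8; 0xE ⊕ 0x8 = 0x6.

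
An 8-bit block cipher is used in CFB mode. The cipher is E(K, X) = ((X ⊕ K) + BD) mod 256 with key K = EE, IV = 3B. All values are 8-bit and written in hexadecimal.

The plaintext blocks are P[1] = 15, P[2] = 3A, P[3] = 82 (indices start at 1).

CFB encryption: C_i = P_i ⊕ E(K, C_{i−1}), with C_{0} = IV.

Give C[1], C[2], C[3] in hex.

C[1]: E(K, 3B) = 92; 15 ⊕ 92 = 87.
C[2]: E(K, 87) = 26; 3A ⊕ 26 = 1C.
C[3]: E(K, 1C) = AF; 82 ⊕ AF = 2D.

C[1] = 87, C[2] = 1C, C[3] = 2D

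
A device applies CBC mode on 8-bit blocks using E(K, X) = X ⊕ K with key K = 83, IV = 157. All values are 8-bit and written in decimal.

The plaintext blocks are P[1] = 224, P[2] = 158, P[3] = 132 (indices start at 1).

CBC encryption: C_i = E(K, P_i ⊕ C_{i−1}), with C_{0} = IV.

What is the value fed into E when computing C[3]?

C[1]: P[1] ⊕ 157 = 125; E(K, 125) = 46.
C[2]: P[2] ⊕ 46 = 176; E(K, 176) = 227.
C[3]: P[3] ⊕ 227 = 103; E(K, 103) = 52.
So the input to E for block [3] is 103.

103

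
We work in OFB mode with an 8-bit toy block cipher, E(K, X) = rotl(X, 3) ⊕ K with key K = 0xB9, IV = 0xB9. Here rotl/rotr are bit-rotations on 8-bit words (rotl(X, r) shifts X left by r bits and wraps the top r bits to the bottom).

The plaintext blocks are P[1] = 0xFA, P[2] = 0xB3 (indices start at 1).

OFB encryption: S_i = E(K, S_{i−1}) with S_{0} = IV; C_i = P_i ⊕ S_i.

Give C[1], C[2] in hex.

C[1]: S = E(K, 0xB9) = 0x74; 0xFA ⊕ 0x74 = 0x8E.
C[2]: S = E(K, 0x74) = 0x1A; 0xB3 ⊕ 0x1A = 0xA9.

C[1] = 0x8E, C[2] = 0xA9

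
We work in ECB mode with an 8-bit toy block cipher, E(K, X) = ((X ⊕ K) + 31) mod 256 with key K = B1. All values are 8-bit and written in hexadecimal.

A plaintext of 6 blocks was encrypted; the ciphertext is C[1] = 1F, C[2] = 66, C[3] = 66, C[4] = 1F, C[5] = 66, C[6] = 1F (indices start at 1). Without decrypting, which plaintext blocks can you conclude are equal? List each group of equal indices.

ECB encrypts each block independently with the same key, so equal ciphertext blocks imply equal plaintext blocks.
C[1] = C[4] = C[6] = 1F, so P[1] = P[4] = P[6].
C[2] = C[3] = C[5] = 66, so P[2] = P[3] = P[5].

P[1] = P[4] = P[6]; P[2] = P[3] = P[5]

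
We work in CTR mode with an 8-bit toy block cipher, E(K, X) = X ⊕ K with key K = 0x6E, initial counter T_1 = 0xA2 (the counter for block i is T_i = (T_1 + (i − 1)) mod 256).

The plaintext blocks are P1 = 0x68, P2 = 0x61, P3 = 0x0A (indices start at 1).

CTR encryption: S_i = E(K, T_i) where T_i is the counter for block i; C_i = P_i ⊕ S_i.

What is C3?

C3 = 0xC0

C1: T = 0xA2, S = E(K, T) = 0xCC; 0x68 ⊕ 0xCC = 0xA4.
C2: T = 0xA3, S = E(K, T) = 0xCD; 0x61 ⊕ 0xCD = 0xAC.
C3: T = 0xA4, S = E(K, T) = 0xCA; 0x0A ⊕ 0xCA = 0xC0.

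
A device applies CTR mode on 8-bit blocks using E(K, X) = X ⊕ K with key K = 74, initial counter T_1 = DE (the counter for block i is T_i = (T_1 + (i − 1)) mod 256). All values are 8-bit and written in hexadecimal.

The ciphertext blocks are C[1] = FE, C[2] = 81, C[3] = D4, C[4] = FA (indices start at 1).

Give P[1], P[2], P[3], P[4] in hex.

CTR decryption: S_i = E(K, T_i) where T_i is the counter for block i; P_i = C_i ⊕ S_i.
P[1]: T = DE, S = E(K, T) = AA; FE ⊕ AA = 54.
P[2]: T = DF, S = E(K, T) = AB; 81 ⊕ AB = 2A.
P[3]: T = E0, S = E(K, T) = 94; D4 ⊕ 94 = 40.
P[4]: T = E1, S = E(K, T) = 95; FA ⊕ 95 = 6F.

P[1] = 54, P[2] = 2A, P[3] = 40, P[4] = 6F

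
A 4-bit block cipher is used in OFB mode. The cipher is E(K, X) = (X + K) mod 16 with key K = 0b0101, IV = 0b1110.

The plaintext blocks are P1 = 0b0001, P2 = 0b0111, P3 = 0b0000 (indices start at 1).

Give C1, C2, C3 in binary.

OFB encryption: S_i = E(K, S_{i−1}) with S_{0} = IV; C_i = P_i ⊕ S_i.
C1: S = E(K, 0b1110) = 0b0011; 0b0001 ⊕ 0b0011 = 0b0010.
C2: S = E(K, 0b0011) = 0b1000; 0b0111 ⊕ 0b1000 = 0b1111.
C3: S = E(K, 0b1000) = 0b1101; 0b0000 ⊕ 0b1101 = 0b1101.

C1 = 0b0010, C2 = 0b1111, C3 = 0b1101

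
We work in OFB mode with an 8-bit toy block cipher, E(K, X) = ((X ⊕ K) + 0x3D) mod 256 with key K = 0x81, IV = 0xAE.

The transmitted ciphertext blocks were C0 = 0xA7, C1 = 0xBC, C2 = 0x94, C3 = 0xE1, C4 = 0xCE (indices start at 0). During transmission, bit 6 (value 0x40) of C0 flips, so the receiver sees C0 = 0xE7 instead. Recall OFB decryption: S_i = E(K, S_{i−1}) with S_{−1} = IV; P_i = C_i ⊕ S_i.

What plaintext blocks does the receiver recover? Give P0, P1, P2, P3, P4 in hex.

P0 = 0x8B, P1 = 0x96, P2 = 0x7C, P3 = 0x47, P4 = 0xAA

Only C0 changed, to 0xE7. In OFB, a change in C_i flips the same bit in P_i only; the keystream is unaffected. Decrypting the received ciphertext:
P0: S = E(K, 0xAE) = 0x6C; 0xE7 ⊕ 0x6C = 0x8B.
P1: S = E(K, 0x6C) = 0x2A; 0xBC ⊕ 0x2A = 0x96.
P2: S = E(K, 0x2A) = 0xE8; 0x94 ⊕ 0xE8 = 0x7C.
P3: S = E(K, 0xE8) = 0xA6; 0xE1 ⊕ 0xA6 = 0x47.
P4: S = E(K, 0xA6) = 0x64; 0xCE ⊕ 0x64 = 0xAA.
Blocks that differ from the original plaintext: P0.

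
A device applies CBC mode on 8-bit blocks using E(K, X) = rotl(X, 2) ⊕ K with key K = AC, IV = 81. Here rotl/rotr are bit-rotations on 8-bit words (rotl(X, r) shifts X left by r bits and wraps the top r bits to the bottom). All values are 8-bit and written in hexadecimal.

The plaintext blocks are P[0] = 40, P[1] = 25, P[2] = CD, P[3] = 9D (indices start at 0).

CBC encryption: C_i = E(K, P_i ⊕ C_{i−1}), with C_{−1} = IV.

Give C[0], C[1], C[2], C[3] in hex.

C[0] = AB, C[1] = 96, C[2] = C1, C[3] = DD

C[0]: P[0] ⊕ 81 = C1; E(K, C1) = AB.
C[1]: P[1] ⊕ AB = 8E; E(K, 8E) = 96.
C[2]: P[2] ⊕ 96 = 5B; E(K, 5B) = C1.
C[3]: P[3] ⊕ C1 = 5C; E(K, 5C) = DD.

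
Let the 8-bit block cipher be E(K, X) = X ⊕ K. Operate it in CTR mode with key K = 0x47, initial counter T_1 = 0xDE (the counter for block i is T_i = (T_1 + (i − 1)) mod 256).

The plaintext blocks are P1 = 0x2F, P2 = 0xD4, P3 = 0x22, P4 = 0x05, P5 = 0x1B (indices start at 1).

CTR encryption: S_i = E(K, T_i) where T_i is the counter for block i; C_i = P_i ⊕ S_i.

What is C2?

C1: T = 0xDE, S = E(K, T) = 0x99; 0x2F ⊕ 0x99 = 0xB6.
C2: T = 0xDF, S = E(K, T) = 0x98; 0xD4 ⊕ 0x98 = 0x4C.

C2 = 0x4C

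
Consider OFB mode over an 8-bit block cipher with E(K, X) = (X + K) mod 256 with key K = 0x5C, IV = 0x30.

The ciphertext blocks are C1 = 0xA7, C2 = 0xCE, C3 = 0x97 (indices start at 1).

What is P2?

P2 = 0x26

OFB decryption: S_i = E(K, S_{i−1}) with S_{0} = IV; P_i = C_i ⊕ S_i.
P1: S = E(K, 0x30) = 0x8C; 0xA7 ⊕ 0x8C = 0x2B.
P2: S = E(K, 0x8C) = 0xE8; 0xCE ⊕ 0xE8 = 0x26.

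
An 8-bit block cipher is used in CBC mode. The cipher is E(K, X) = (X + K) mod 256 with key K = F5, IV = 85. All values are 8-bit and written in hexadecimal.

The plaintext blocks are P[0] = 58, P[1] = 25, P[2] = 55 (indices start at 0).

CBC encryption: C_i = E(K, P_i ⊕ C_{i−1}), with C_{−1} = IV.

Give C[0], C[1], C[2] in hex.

C[0]: P[0] ⊕ 85 = DD; E(K, DD) = D2.
C[1]: P[1] ⊕ D2 = F7; E(K, F7) = EC.
C[2]: P[2] ⊕ EC = B9; E(K, B9) = AE.

C[0] = D2, C[1] = EC, C[2] = AE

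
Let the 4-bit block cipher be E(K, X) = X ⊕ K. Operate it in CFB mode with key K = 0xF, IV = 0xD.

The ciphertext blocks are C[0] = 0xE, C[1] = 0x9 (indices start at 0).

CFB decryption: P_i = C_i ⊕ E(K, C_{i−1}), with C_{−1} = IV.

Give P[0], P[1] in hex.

P[0]: E(K, 0xD) = 0x2; 0xE ⊕ 0x2 = 0xC.
P[1]: E(K, 0xE) = 0x1; 0x9 ⊕ 0x1 = 0x8.

P[0] = 0xC, P[1] = 0x8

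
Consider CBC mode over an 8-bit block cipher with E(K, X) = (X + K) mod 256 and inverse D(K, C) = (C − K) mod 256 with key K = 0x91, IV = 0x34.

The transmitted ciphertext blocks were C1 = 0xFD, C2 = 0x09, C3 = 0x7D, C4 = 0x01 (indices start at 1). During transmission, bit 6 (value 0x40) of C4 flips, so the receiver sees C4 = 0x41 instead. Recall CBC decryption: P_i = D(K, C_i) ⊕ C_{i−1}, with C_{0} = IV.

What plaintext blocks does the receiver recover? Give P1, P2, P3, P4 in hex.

P1 = 0x58, P2 = 0x85, P3 = 0xE5, P4 = 0xCD

Only C4 changed, to 0x41. In CBC, a change in C_i garbles P_i and flips the same bit in P_{i+1}. Decrypting the received ciphertext:
P1: D(K, 0xFD) = 0x6C; 0x6C ⊕ 0x34 = 0x58.
P2: D(K, 0x09) = 0x78; 0x78 ⊕ 0xFD = 0x85.
P3: D(K, 0x7D) = 0xEC; 0xEC ⊕ 0x09 = 0xE5.
P4: D(K, 0x41) = 0xB0; 0xB0 ⊕ 0x7D = 0xCD.
Blocks that differ from the original plaintext: P4.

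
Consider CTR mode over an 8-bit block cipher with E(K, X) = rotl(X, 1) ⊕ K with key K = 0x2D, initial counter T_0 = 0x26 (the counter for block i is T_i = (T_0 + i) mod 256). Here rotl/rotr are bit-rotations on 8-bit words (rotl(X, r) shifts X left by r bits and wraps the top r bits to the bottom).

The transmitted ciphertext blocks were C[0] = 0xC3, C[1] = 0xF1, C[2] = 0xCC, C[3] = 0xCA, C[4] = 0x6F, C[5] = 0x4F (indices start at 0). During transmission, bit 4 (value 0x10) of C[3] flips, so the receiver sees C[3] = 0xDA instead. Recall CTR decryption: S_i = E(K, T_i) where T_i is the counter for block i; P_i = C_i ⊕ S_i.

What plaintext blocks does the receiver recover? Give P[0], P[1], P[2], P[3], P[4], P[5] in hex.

Only C[3] changed, to 0xDA. In CTR, a change in C_i flips the same bit in P_i only; the keystream is unaffected. Decrypting the received ciphertext:
P[0]: T = 0x26, S = E(K, T) = 0x61; 0xC3 ⊕ 0x61 = 0xA2.
P[1]: T = 0x27, S = E(K, T) = 0x63; 0xF1 ⊕ 0x63 = 0x92.
P[2]: T = 0x28, S = E(K, T) = 0x7D; 0xCC ⊕ 0x7D = 0xB1.
P[3]: T = 0x29, S = E(K, T) = 0x7F; 0xDA ⊕ 0x7F = 0xA5.
P[4]: T = 0x2A, S = E(K, T) = 0x79; 0x6F ⊕ 0x79 = 0x16.
P[5]: T = 0x2B, S = E(K, T) = 0x7B; 0x4F ⊕ 0x7B = 0x34.
Blocks that differ from the original plaintext: P[3].

P[0] = 0xA2, P[1] = 0x92, P[2] = 0xB1, P[3] = 0xA5, P[4] = 0x16, P[5] = 0x34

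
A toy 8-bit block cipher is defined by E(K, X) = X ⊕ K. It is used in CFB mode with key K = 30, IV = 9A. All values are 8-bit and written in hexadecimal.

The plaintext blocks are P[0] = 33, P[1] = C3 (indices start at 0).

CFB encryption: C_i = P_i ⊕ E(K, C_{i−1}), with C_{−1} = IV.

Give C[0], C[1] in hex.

C[0] = 99, C[1] = 6A

C[0]: E(K, 9A) = AA; 33 ⊕ AA = 99.
C[1]: E(K, 99) = A9; C3 ⊕ A9 = 6A.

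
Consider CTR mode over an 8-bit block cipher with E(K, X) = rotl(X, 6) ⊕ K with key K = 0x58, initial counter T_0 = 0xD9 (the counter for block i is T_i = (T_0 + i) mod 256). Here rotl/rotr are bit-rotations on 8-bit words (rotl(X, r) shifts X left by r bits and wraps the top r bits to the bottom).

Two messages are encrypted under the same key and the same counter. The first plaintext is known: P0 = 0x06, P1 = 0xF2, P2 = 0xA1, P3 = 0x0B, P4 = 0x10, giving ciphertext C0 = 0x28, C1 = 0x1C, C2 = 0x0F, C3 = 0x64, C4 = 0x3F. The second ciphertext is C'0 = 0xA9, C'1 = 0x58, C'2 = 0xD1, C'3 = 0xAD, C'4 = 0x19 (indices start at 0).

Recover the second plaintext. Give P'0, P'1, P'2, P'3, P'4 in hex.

In CTR with a reused counter, both messages share the same keystream S_i, so C_i ⊕ C'_i = P_i ⊕ P'_i and thus P'_i = P_i ⊕ C_i ⊕ C'_i.
P'0: 0x06 ⊕ 0x28 ⊕ 0xA9 = 0x87.
P'1: 0xF2 ⊕ 0x1C ⊕ 0x58 = 0xB6.
P'2: 0xA1 ⊕ 0x0F ⊕ 0xD1 = 0x7F.
P'3: 0x0B ⊕ 0x64 ⊕ 0xAD = 0xC2.
P'4: 0x10 ⊕ 0x3F ⊕ 0x19 = 0x36.

P'0 = 0x87, P'1 = 0xB6, P'2 = 0x7F, P'3 = 0xC2, P'4 = 0x36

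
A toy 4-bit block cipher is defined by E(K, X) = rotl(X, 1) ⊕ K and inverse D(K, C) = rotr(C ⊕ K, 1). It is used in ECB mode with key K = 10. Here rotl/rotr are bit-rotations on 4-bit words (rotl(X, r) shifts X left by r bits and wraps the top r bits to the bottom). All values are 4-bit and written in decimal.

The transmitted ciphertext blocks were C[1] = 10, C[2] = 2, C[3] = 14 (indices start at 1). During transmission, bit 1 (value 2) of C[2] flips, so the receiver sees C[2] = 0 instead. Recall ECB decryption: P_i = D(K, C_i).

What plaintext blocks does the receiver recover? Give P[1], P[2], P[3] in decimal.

P[1] = 0, P[2] = 5, P[3] = 2

Only C[2] changed, to 0. In ECB, a change in C_i affects only P_i. Decrypting the received ciphertext:
P[1]: D(K, 10) = 0.
P[2]: D(K, 0) = 5.
P[3]: D(K, 14) = 2.
Blocks that differ from the original plaintext: P[2].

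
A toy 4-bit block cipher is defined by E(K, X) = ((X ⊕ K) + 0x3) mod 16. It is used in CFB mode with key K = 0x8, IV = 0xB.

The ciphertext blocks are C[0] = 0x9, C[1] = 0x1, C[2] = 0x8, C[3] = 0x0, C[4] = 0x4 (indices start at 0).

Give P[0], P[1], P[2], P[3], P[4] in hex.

CFB decryption: P_i = C_i ⊕ E(K, C_{i−1}), with C_{−1} = IV.
P[0]: E(K, 0xB) = 0x6; 0x9 ⊕ 0x6 = 0xF.
P[1]: E(K, 0x9) = 0x4; 0x1 ⊕ 0x4 = 0x5.
P[2]: E(K, 0x1) = 0xC; 0x8 ⊕ 0xC = 0x4.
P[3]: E(K, 0x8) = 0x3; 0x0 ⊕ 0x3 = 0x3.
P[4]: E(K, 0x0) = 0xB; 0x4 ⊕ 0xB = 0xF.

P[0] = 0xF, P[1] = 0x5, P[2] = 0x4, P[3] = 0x3, P[4] = 0xF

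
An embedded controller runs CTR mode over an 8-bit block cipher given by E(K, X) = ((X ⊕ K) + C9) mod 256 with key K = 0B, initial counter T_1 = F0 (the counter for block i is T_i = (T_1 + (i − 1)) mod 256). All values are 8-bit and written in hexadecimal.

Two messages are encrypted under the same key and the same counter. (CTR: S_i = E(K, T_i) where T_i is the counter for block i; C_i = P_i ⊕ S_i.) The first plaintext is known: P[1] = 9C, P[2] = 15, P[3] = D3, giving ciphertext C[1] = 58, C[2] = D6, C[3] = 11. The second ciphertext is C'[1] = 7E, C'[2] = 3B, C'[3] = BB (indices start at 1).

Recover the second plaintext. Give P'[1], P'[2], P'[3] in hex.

P'[1] = BA, P'[2] = F8, P'[3] = 79

In CTR with a reused counter, both messages share the same keystream S_i, so C_i ⊕ C'_i = P_i ⊕ P'_i and thus P'_i = P_i ⊕ C_i ⊕ C'_i.
P'[1]: 9C ⊕ 58 ⊕ 7E = BA.
P'[2]: 15 ⊕ D6 ⊕ 3B = F8.
P'[3]: D3 ⊕ 11 ⊕ BB = 79.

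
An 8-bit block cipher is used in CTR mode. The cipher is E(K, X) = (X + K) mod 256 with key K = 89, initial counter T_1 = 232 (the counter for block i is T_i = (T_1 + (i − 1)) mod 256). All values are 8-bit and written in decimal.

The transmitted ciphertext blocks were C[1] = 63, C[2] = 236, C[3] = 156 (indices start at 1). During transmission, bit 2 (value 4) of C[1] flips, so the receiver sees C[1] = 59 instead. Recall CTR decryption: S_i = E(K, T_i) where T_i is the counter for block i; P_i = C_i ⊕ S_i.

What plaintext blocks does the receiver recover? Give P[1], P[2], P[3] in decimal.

Only C[1] changed, to 59. In CTR, a change in C_i flips the same bit in P_i only; the keystream is unaffected. Decrypting the received ciphertext:
P[1]: T = 232, S = E(K, T) = 65; 59 ⊕ 65 = 122.
P[2]: T = 233, S = E(K, T) = 66; 236 ⊕ 66 = 174.
P[3]: T = 234, S = E(K, T) = 67; 156 ⊕ 67 = 223.
Blocks that differ from the original plaintext: P[1].

P[1] = 122, P[2] = 174, P[3] = 223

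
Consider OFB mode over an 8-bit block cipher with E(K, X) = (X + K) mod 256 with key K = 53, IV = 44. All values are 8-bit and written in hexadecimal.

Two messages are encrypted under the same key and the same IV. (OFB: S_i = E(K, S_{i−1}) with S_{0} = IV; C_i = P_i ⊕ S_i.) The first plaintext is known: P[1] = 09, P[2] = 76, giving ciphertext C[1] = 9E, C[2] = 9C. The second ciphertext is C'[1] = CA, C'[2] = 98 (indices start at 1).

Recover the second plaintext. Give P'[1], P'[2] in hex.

P'[1] = 5D, P'[2] = 72

In OFB with a reused IV, both messages share the same keystream S_i, so C_i ⊕ C'_i = P_i ⊕ P'_i and thus P'_i = P_i ⊕ C_i ⊕ C'_i.
P'[1]: 09 ⊕ 9E ⊕ CA = 5D.
P'[2]: 76 ⊕ 9C ⊕ 98 = 72.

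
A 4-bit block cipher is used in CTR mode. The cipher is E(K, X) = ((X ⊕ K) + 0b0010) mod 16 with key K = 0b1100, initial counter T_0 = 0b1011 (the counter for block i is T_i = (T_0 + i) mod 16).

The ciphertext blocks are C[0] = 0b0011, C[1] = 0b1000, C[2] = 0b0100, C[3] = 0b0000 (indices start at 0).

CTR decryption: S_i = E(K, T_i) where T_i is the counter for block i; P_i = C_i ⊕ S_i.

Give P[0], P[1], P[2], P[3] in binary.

P[0] = 0b1010, P[1] = 0b1010, P[2] = 0b0111, P[3] = 0b0100

P[0]: T = 0b1011, S = E(K, T) = 0b1001; 0b0011 ⊕ 0b1001 = 0b1010.
P[1]: T = 0b1100, S = E(K, T) = 0b0010; 0b1000 ⊕ 0b0010 = 0b1010.
P[2]: T = 0b1101, S = E(K, T) = 0b0011; 0b0100 ⊕ 0b0011 = 0b0111.
P[3]: T = 0b1110, S = E(K, T) = 0b0100; 0b0000 ⊕ 0b0100 = 0b0100.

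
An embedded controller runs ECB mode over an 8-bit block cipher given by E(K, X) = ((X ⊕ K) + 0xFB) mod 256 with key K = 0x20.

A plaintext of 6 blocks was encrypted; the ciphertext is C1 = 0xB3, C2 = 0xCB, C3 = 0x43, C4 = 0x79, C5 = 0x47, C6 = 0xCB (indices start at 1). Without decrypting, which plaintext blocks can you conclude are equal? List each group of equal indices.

P2 = P6

ECB encrypts each block independently with the same key, so equal ciphertext blocks imply equal plaintext blocks.
C2 = C6 = 0xCB, so P2 = P6.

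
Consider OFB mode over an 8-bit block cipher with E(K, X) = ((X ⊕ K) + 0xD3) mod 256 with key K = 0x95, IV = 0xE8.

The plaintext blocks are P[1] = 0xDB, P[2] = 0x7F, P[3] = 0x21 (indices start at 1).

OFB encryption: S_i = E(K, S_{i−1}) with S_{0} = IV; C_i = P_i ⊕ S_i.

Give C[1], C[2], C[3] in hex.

C[1]: S = E(K, 0xE8) = 0x50; 0xDB ⊕ 0x50 = 0x8B.
C[2]: S = E(K, 0x50) = 0x98; 0x7F ⊕ 0x98 = 0xE7.
C[3]: S = E(K, 0x98) = 0xE0; 0x21 ⊕ 0xE0 = 0xC1.

C[1] = 0x8B, C[2] = 0xE7, C[3] = 0xC1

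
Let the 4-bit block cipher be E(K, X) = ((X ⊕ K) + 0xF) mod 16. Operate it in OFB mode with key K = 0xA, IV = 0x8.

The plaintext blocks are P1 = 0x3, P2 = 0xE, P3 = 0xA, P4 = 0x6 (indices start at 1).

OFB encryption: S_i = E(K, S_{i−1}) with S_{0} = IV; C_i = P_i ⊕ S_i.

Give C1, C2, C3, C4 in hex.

C1: S = E(K, 0x8) = 0x1; 0x3 ⊕ 0x1 = 0x2.
C2: S = E(K, 0x1) = 0xA; 0xE ⊕ 0xA = 0x4.
C3: S = E(K, 0xA) = 0xF; 0xA ⊕ 0xF = 0x5.
C4: S = E(K, 0xF) = 0x4; 0x6 ⊕ 0x4 = 0x2.

C1 = 0x2, C2 = 0x4, C3 = 0x5, C4 = 0x2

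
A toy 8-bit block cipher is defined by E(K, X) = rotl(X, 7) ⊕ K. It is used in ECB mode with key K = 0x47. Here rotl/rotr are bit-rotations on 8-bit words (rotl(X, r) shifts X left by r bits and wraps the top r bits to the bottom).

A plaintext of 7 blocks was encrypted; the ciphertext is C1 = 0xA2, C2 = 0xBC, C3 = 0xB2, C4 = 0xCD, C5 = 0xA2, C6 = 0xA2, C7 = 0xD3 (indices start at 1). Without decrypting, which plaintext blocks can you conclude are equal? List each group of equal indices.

ECB encrypts each block independently with the same key, so equal ciphertext blocks imply equal plaintext blocks.
C1 = C5 = C6 = 0xA2, so P1 = P5 = P6.

P1 = P5 = P6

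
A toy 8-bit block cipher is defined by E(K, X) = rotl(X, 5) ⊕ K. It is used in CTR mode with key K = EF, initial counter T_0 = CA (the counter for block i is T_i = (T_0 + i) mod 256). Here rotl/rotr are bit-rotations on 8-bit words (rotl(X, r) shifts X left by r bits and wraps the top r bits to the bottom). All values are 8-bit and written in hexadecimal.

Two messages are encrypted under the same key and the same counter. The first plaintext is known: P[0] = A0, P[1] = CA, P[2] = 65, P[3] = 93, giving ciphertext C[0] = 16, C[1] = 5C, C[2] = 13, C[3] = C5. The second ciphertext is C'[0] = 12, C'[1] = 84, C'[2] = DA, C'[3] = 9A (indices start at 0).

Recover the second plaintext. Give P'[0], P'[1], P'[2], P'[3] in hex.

P'[0] = A4, P'[1] = 12, P'[2] = AC, P'[3] = CC

In CTR with a reused counter, both messages share the same keystream S_i, so C_i ⊕ C'_i = P_i ⊕ P'_i and thus P'_i = P_i ⊕ C_i ⊕ C'_i.
P'[0]: A0 ⊕ 16 ⊕ 12 = A4.
P'[1]: CA ⊕ 5C ⊕ 84 = 12.
P'[2]: 65 ⊕ 13 ⊕ DA = AC.
P'[3]: 93 ⊕ C5 ⊕ 9A = CC.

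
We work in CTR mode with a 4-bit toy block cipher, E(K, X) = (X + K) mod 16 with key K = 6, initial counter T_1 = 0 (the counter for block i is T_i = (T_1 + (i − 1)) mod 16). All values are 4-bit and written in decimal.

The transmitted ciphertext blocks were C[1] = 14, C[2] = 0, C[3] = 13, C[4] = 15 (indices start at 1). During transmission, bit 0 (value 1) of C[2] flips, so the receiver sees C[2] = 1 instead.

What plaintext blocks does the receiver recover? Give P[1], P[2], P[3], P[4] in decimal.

CTR decryption: S_i = E(K, T_i) where T_i is the counter for block i; P_i = C_i ⊕ S_i.
Only C[2] changed, to 1. In CTR, a change in C_i flips the same bit in P_i only; the keystream is unaffected. Decrypting the received ciphertext:
P[1]: T = 0, S = E(K, T) = 6; 14 ⊕ 6 = 8.
P[2]: T = 1, S = E(K, T) = 7; 1 ⊕ 7 = 6.
P[3]: T = 2, S = E(K, T) = 8; 13 ⊕ 8 = 5.
P[4]: T = 3, S = E(K, T) = 9; 15 ⊕ 9 = 6.
Blocks that differ from the original plaintext: P[2].

P[1] = 8, P[2] = 6, P[3] = 5, P[4] = 6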